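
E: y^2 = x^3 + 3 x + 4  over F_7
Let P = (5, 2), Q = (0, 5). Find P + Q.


P != Q, so use the chord formula.
s = (y2 - y1) / (x2 - x1) = (3) / (2) mod 7 = 5
x3 = s^2 - x1 - x2 mod 7 = 5^2 - 5 - 0 = 6
y3 = s (x1 - x3) - y1 mod 7 = 5 * (5 - 6) - 2 = 0

P + Q = (6, 0)


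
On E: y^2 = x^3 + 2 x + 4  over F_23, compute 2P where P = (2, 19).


Doubling: s = (3 x1^2 + a) / (2 y1)
s = (3*2^2 + 2) / (2*19) mod 23 = 4
x3 = s^2 - 2 x1 mod 23 = 4^2 - 2*2 = 12
y3 = s (x1 - x3) - y1 mod 23 = 4 * (2 - 12) - 19 = 10

2P = (12, 10)


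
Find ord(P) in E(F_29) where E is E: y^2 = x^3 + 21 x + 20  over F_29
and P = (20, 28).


Compute successive multiples of P until we hit O:
  1P = (20, 28)
  2P = (13, 5)
  3P = (21, 6)
  4P = (8, 27)
  5P = (0, 22)
  6P = (3, 9)
  7P = (22, 9)
  8P = (12, 12)
  ... (continuing to 33P)
  33P = O

ord(P) = 33


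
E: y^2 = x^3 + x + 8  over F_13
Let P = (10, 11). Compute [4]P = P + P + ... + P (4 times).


k = 4 = 100_2 (binary, LSB first: 001)
Double-and-add from P = (10, 11):
  bit 0 = 0: acc unchanged = O
  bit 1 = 0: acc unchanged = O
  bit 2 = 1: acc = O + (6, 10) = (6, 10)

4P = (6, 10)


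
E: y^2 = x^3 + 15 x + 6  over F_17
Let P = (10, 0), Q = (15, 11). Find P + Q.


P != Q, so use the chord formula.
s = (y2 - y1) / (x2 - x1) = (11) / (5) mod 17 = 9
x3 = s^2 - x1 - x2 mod 17 = 9^2 - 10 - 15 = 5
y3 = s (x1 - x3) - y1 mod 17 = 9 * (10 - 5) - 0 = 11

P + Q = (5, 11)


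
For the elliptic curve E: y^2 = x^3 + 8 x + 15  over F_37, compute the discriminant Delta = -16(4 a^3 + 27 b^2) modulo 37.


4 a^3 + 27 b^2 = 4*8^3 + 27*15^2 = 2048 + 6075 = 8123
Delta = -16 * (8123) = -129968
Delta mod 37 = 13

Delta = 13 (mod 37)


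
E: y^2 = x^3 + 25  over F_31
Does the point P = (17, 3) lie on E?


Check whether y^2 = x^3 + 0 x + 25 (mod 31) for (x, y) = (17, 3).
LHS: y^2 = 3^2 mod 31 = 9
RHS: x^3 + 0 x + 25 = 17^3 + 0*17 + 25 mod 31 = 9
LHS = RHS

Yes, on the curve


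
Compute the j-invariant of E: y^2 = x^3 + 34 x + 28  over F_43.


Delta = -16(4 a^3 + 27 b^2) mod 43 = 24
-1728 * (4 a)^3 = -1728 * (4*34)^3 mod 43 = 8
j = 8 * 24^(-1) mod 43 = 29

j = 29 (mod 43)


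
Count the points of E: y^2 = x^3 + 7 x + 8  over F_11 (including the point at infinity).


For each x in F_11, count y with y^2 = x^3 + 7 x + 8 mod 11:
  x = 1: RHS = 5, y in [4, 7]  -> 2 point(s)
  x = 3: RHS = 1, y in [1, 10]  -> 2 point(s)
  x = 4: RHS = 1, y in [1, 10]  -> 2 point(s)
  x = 5: RHS = 3, y in [5, 6]  -> 2 point(s)
  x = 7: RHS = 4, y in [2, 9]  -> 2 point(s)
  x = 8: RHS = 4, y in [2, 9]  -> 2 point(s)
  x = 10: RHS = 0, y in [0]  -> 1 point(s)
Affine points: 13. Add the point at infinity: total = 14.

#E(F_11) = 14


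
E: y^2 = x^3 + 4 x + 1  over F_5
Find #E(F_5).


For each x in F_5, count y with y^2 = x^3 + 4 x + 1 mod 5:
  x = 0: RHS = 1, y in [1, 4]  -> 2 point(s)
  x = 1: RHS = 1, y in [1, 4]  -> 2 point(s)
  x = 3: RHS = 0, y in [0]  -> 1 point(s)
  x = 4: RHS = 1, y in [1, 4]  -> 2 point(s)
Affine points: 7. Add the point at infinity: total = 8.

#E(F_5) = 8


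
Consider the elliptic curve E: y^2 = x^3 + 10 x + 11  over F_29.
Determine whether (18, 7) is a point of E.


Check whether y^2 = x^3 + 10 x + 11 (mod 29) for (x, y) = (18, 7).
LHS: y^2 = 7^2 mod 29 = 20
RHS: x^3 + 10 x + 11 = 18^3 + 10*18 + 11 mod 29 = 20
LHS = RHS

Yes, on the curve


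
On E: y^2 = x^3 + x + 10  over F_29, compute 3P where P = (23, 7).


k = 3 = 11_2 (binary, LSB first: 11)
Double-and-add from P = (23, 7):
  bit 0 = 1: acc = O + (23, 7) = (23, 7)
  bit 1 = 1: acc = (23, 7) + (5, 13) = (14, 19)

3P = (14, 19)


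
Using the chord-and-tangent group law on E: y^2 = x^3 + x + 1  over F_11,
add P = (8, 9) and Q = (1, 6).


P != Q, so use the chord formula.
s = (y2 - y1) / (x2 - x1) = (8) / (4) mod 11 = 2
x3 = s^2 - x1 - x2 mod 11 = 2^2 - 8 - 1 = 6
y3 = s (x1 - x3) - y1 mod 11 = 2 * (8 - 6) - 9 = 6

P + Q = (6, 6)


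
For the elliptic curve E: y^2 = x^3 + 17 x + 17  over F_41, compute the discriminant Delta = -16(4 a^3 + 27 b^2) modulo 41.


4 a^3 + 27 b^2 = 4*17^3 + 27*17^2 = 19652 + 7803 = 27455
Delta = -16 * (27455) = -439280
Delta mod 41 = 35

Delta = 35 (mod 41)


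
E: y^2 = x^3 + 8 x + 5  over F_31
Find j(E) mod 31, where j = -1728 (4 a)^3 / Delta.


Delta = -16(4 a^3 + 27 b^2) mod 31 = 18
-1728 * (4 a)^3 = -1728 * (4*8)^3 mod 31 = 8
j = 8 * 18^(-1) mod 31 = 28

j = 28 (mod 31)


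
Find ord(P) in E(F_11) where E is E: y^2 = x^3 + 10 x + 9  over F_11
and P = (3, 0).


Compute successive multiples of P until we hit O:
  1P = (3, 0)
  2P = O

ord(P) = 2


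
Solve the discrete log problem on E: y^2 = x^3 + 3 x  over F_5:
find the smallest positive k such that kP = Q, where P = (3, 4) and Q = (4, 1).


Enumerate multiples of P until we hit Q = (4, 1):
  1P = (3, 4)
  2P = (4, 1)
Match found at i = 2.

k = 2


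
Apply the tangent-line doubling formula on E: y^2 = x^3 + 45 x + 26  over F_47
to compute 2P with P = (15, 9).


Doubling: s = (3 x1^2 + a) / (2 y1)
s = (3*15^2 + 45) / (2*9) mod 47 = 40
x3 = s^2 - 2 x1 mod 47 = 40^2 - 2*15 = 19
y3 = s (x1 - x3) - y1 mod 47 = 40 * (15 - 19) - 9 = 19

2P = (19, 19)


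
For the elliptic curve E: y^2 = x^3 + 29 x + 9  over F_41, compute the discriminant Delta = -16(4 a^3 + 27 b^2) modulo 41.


4 a^3 + 27 b^2 = 4*29^3 + 27*9^2 = 97556 + 2187 = 99743
Delta = -16 * (99743) = -1595888
Delta mod 41 = 37

Delta = 37 (mod 41)


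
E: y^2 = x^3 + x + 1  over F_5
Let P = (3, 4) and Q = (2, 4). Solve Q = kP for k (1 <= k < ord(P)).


Enumerate multiples of P until we hit Q = (2, 4):
  1P = (3, 4)
  2P = (0, 4)
  3P = (2, 1)
  4P = (4, 3)
  5P = (4, 2)
  6P = (2, 4)
Match found at i = 6.

k = 6


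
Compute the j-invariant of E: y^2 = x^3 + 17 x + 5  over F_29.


Delta = -16(4 a^3 + 27 b^2) mod 29 = 3
-1728 * (4 a)^3 = -1728 * (4*17)^3 mod 29 = 23
j = 23 * 3^(-1) mod 29 = 27

j = 27 (mod 29)


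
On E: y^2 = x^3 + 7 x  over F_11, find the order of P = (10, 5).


Compute successive multiples of P until we hit O:
  1P = (10, 5)
  2P = (3, 2)
  3P = (2, 0)
  4P = (3, 9)
  5P = (10, 6)
  6P = O

ord(P) = 6


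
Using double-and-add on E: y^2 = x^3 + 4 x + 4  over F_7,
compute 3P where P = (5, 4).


k = 3 = 11_2 (binary, LSB first: 11)
Double-and-add from P = (5, 4):
  bit 0 = 1: acc = O + (5, 4) = (5, 4)
  bit 1 = 1: acc = (5, 4) + (1, 4) = (1, 3)

3P = (1, 3)


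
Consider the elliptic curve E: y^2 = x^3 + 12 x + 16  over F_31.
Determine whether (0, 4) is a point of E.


Check whether y^2 = x^3 + 12 x + 16 (mod 31) for (x, y) = (0, 4).
LHS: y^2 = 4^2 mod 31 = 16
RHS: x^3 + 12 x + 16 = 0^3 + 12*0 + 16 mod 31 = 16
LHS = RHS

Yes, on the curve


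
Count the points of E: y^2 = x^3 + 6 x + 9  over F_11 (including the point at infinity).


For each x in F_11, count y with y^2 = x^3 + 6 x + 9 mod 11:
  x = 0: RHS = 9, y in [3, 8]  -> 2 point(s)
  x = 1: RHS = 5, y in [4, 7]  -> 2 point(s)
  x = 4: RHS = 9, y in [3, 8]  -> 2 point(s)
  x = 7: RHS = 9, y in [3, 8]  -> 2 point(s)
  x = 9: RHS = 0, y in [0]  -> 1 point(s)
Affine points: 9. Add the point at infinity: total = 10.

#E(F_11) = 10


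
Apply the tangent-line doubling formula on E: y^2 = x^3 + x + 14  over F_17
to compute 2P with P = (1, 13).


Doubling: s = (3 x1^2 + a) / (2 y1)
s = (3*1^2 + 1) / (2*13) mod 17 = 8
x3 = s^2 - 2 x1 mod 17 = 8^2 - 2*1 = 11
y3 = s (x1 - x3) - y1 mod 17 = 8 * (1 - 11) - 13 = 9

2P = (11, 9)


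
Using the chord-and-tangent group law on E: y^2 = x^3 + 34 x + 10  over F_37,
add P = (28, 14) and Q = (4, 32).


P != Q, so use the chord formula.
s = (y2 - y1) / (x2 - x1) = (18) / (13) mod 37 = 27
x3 = s^2 - x1 - x2 mod 37 = 27^2 - 28 - 4 = 31
y3 = s (x1 - x3) - y1 mod 37 = 27 * (28 - 31) - 14 = 16

P + Q = (31, 16)


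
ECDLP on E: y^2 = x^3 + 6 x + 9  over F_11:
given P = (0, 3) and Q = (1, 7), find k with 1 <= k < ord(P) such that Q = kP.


Enumerate multiples of P until we hit Q = (1, 7):
  1P = (0, 3)
  2P = (1, 7)
Match found at i = 2.

k = 2


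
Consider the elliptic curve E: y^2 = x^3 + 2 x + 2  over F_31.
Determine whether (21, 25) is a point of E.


Check whether y^2 = x^3 + 2 x + 2 (mod 31) for (x, y) = (21, 25).
LHS: y^2 = 25^2 mod 31 = 5
RHS: x^3 + 2 x + 2 = 21^3 + 2*21 + 2 mod 31 = 5
LHS = RHS

Yes, on the curve


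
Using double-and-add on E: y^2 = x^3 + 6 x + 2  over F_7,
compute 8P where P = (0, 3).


k = 8 = 1000_2 (binary, LSB first: 0001)
Double-and-add from P = (0, 3):
  bit 0 = 0: acc unchanged = O
  bit 1 = 0: acc unchanged = O
  bit 2 = 0: acc unchanged = O
  bit 3 = 1: acc = O + (0, 4) = (0, 4)

8P = (0, 4)


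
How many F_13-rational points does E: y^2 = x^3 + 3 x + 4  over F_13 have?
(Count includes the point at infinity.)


For each x in F_13, count y with y^2 = x^3 + 3 x + 4 mod 13:
  x = 0: RHS = 4, y in [2, 11]  -> 2 point(s)
  x = 3: RHS = 1, y in [1, 12]  -> 2 point(s)
  x = 5: RHS = 1, y in [1, 12]  -> 2 point(s)
  x = 6: RHS = 4, y in [2, 11]  -> 2 point(s)
  x = 7: RHS = 4, y in [2, 11]  -> 2 point(s)
  x = 11: RHS = 3, y in [4, 9]  -> 2 point(s)
  x = 12: RHS = 0, y in [0]  -> 1 point(s)
Affine points: 13. Add the point at infinity: total = 14.

#E(F_13) = 14


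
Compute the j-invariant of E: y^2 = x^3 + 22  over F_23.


Delta = -16(4 a^3 + 27 b^2) mod 23 = 5
-1728 * (4 a)^3 = -1728 * (4*0)^3 mod 23 = 0
j = 0 * 5^(-1) mod 23 = 0

j = 0 (mod 23)


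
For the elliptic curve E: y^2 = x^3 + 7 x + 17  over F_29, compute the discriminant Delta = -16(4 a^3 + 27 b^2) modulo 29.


4 a^3 + 27 b^2 = 4*7^3 + 27*17^2 = 1372 + 7803 = 9175
Delta = -16 * (9175) = -146800
Delta mod 29 = 27

Delta = 27 (mod 29)


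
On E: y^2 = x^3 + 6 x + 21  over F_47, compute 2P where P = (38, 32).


Doubling: s = (3 x1^2 + a) / (2 y1)
s = (3*38^2 + 6) / (2*32) mod 47 = 34
x3 = s^2 - 2 x1 mod 47 = 34^2 - 2*38 = 46
y3 = s (x1 - x3) - y1 mod 47 = 34 * (38 - 46) - 32 = 25

2P = (46, 25)


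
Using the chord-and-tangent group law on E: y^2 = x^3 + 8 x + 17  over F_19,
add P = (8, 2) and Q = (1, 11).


P != Q, so use the chord formula.
s = (y2 - y1) / (x2 - x1) = (9) / (12) mod 19 = 15
x3 = s^2 - x1 - x2 mod 19 = 15^2 - 8 - 1 = 7
y3 = s (x1 - x3) - y1 mod 19 = 15 * (8 - 7) - 2 = 13

P + Q = (7, 13)


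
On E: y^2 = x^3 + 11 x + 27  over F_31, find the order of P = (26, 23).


Compute successive multiples of P until we hit O:
  1P = (26, 23)
  2P = (20, 30)
  3P = (1, 15)
  4P = (23, 4)
  5P = (29, 20)
  6P = (8, 21)
  7P = (15, 23)
  8P = (21, 8)
  ... (continuing to 25P)
  25P = O

ord(P) = 25


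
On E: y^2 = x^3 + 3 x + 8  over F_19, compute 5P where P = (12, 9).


k = 5 = 101_2 (binary, LSB first: 101)
Double-and-add from P = (12, 9):
  bit 0 = 1: acc = O + (12, 9) = (12, 9)
  bit 1 = 0: acc unchanged = (12, 9)
  bit 2 = 1: acc = (12, 9) + (9, 17) = (3, 5)

5P = (3, 5)


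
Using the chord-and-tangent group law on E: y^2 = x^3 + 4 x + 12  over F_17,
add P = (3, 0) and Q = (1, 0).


P != Q, so use the chord formula.
s = (y2 - y1) / (x2 - x1) = (0) / (15) mod 17 = 0
x3 = s^2 - x1 - x2 mod 17 = 0^2 - 3 - 1 = 13
y3 = s (x1 - x3) - y1 mod 17 = 0 * (3 - 13) - 0 = 0

P + Q = (13, 0)


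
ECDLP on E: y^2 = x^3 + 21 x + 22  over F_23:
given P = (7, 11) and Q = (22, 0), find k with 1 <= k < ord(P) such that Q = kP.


Enumerate multiples of P until we hit Q = (22, 0):
  1P = (7, 11)
  2P = (12, 1)
  3P = (8, 14)
  4P = (17, 5)
  5P = (15, 3)
  6P = (2, 7)
  7P = (22, 0)
Match found at i = 7.

k = 7


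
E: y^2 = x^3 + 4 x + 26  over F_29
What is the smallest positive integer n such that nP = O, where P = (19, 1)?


Compute successive multiples of P until we hit O:
  1P = (19, 1)
  2P = (11, 26)
  3P = (21, 27)
  4P = (13, 19)
  5P = (6, 18)
  6P = (10, 14)
  7P = (25, 27)
  8P = (7, 22)
  ... (continuing to 27P)
  27P = O

ord(P) = 27


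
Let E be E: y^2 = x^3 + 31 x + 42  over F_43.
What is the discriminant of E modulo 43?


4 a^3 + 27 b^2 = 4*31^3 + 27*42^2 = 119164 + 47628 = 166792
Delta = -16 * (166792) = -2668672
Delta mod 43 = 37

Delta = 37 (mod 43)


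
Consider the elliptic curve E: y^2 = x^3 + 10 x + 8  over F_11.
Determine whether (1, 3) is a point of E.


Check whether y^2 = x^3 + 10 x + 8 (mod 11) for (x, y) = (1, 3).
LHS: y^2 = 3^2 mod 11 = 9
RHS: x^3 + 10 x + 8 = 1^3 + 10*1 + 8 mod 11 = 8
LHS != RHS

No, not on the curve


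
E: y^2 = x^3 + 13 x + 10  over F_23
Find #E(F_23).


For each x in F_23, count y with y^2 = x^3 + 13 x + 10 mod 23:
  x = 1: RHS = 1, y in [1, 22]  -> 2 point(s)
  x = 5: RHS = 16, y in [4, 19]  -> 2 point(s)
  x = 10: RHS = 13, y in [6, 17]  -> 2 point(s)
  x = 11: RHS = 12, y in [9, 14]  -> 2 point(s)
  x = 12: RHS = 8, y in [10, 13]  -> 2 point(s)
  x = 16: RHS = 13, y in [6, 17]  -> 2 point(s)
  x = 18: RHS = 4, y in [2, 21]  -> 2 point(s)
  x = 19: RHS = 9, y in [3, 20]  -> 2 point(s)
  x = 20: RHS = 13, y in [6, 17]  -> 2 point(s)
Affine points: 18. Add the point at infinity: total = 19.

#E(F_23) = 19


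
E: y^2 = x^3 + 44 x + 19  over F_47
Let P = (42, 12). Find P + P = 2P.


Doubling: s = (3 x1^2 + a) / (2 y1)
s = (3*42^2 + 44) / (2*12) mod 47 = 3
x3 = s^2 - 2 x1 mod 47 = 3^2 - 2*42 = 19
y3 = s (x1 - x3) - y1 mod 47 = 3 * (42 - 19) - 12 = 10

2P = (19, 10)


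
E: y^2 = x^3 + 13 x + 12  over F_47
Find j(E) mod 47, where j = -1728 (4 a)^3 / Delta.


Delta = -16(4 a^3 + 27 b^2) mod 47 = 36
-1728 * (4 a)^3 = -1728 * (4*13)^3 mod 47 = 12
j = 12 * 36^(-1) mod 47 = 16

j = 16 (mod 47)


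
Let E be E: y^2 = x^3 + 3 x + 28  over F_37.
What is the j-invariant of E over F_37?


Delta = -16(4 a^3 + 27 b^2) mod 37 = 21
-1728 * (4 a)^3 = -1728 * (4*3)^3 mod 37 = 27
j = 27 * 21^(-1) mod 37 = 33

j = 33 (mod 37)


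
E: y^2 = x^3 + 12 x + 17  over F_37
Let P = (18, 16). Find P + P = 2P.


Doubling: s = (3 x1^2 + a) / (2 y1)
s = (3*18^2 + 12) / (2*16) mod 37 = 3
x3 = s^2 - 2 x1 mod 37 = 3^2 - 2*18 = 10
y3 = s (x1 - x3) - y1 mod 37 = 3 * (18 - 10) - 16 = 8

2P = (10, 8)


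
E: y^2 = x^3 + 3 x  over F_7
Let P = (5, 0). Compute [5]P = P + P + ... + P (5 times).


k = 5 = 101_2 (binary, LSB first: 101)
Double-and-add from P = (5, 0):
  bit 0 = 1: acc = O + (5, 0) = (5, 0)
  bit 1 = 0: acc unchanged = (5, 0)
  bit 2 = 1: acc = (5, 0) + O = (5, 0)

5P = (5, 0)


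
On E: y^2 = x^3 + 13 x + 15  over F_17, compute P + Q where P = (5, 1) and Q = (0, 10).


P != Q, so use the chord formula.
s = (y2 - y1) / (x2 - x1) = (9) / (12) mod 17 = 5
x3 = s^2 - x1 - x2 mod 17 = 5^2 - 5 - 0 = 3
y3 = s (x1 - x3) - y1 mod 17 = 5 * (5 - 3) - 1 = 9

P + Q = (3, 9)


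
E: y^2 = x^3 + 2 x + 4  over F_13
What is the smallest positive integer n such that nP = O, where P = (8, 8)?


Compute successive multiples of P until we hit O:
  1P = (8, 8)
  2P = (0, 11)
  3P = (9, 7)
  4P = (10, 7)
  5P = (5, 10)
  6P = (12, 12)
  7P = (7, 6)
  8P = (2, 4)
  ... (continuing to 17P)
  17P = O

ord(P) = 17


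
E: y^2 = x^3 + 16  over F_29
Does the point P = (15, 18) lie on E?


Check whether y^2 = x^3 + 0 x + 16 (mod 29) for (x, y) = (15, 18).
LHS: y^2 = 18^2 mod 29 = 5
RHS: x^3 + 0 x + 16 = 15^3 + 0*15 + 16 mod 29 = 27
LHS != RHS

No, not on the curve


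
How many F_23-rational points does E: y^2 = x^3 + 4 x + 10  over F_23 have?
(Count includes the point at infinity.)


For each x in F_23, count y with y^2 = x^3 + 4 x + 10 mod 23:
  x = 2: RHS = 3, y in [7, 16]  -> 2 point(s)
  x = 3: RHS = 3, y in [7, 16]  -> 2 point(s)
  x = 7: RHS = 13, y in [6, 17]  -> 2 point(s)
  x = 8: RHS = 2, y in [5, 18]  -> 2 point(s)
  x = 9: RHS = 16, y in [4, 19]  -> 2 point(s)
  x = 14: RHS = 4, y in [2, 21]  -> 2 point(s)
  x = 15: RHS = 18, y in [8, 15]  -> 2 point(s)
  x = 17: RHS = 0, y in [0]  -> 1 point(s)
  x = 18: RHS = 3, y in [7, 16]  -> 2 point(s)
Affine points: 17. Add the point at infinity: total = 18.

#E(F_23) = 18


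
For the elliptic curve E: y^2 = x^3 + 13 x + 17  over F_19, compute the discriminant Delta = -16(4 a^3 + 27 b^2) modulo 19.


4 a^3 + 27 b^2 = 4*13^3 + 27*17^2 = 8788 + 7803 = 16591
Delta = -16 * (16591) = -265456
Delta mod 19 = 12

Delta = 12 (mod 19)


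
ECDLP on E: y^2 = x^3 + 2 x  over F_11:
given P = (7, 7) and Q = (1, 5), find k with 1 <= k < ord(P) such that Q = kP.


Enumerate multiples of P until we hit Q = (1, 5):
  1P = (7, 7)
  2P = (1, 5)
Match found at i = 2.

k = 2


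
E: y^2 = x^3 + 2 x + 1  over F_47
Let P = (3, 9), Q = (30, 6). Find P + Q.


P != Q, so use the chord formula.
s = (y2 - y1) / (x2 - x1) = (44) / (27) mod 47 = 26
x3 = s^2 - x1 - x2 mod 47 = 26^2 - 3 - 30 = 32
y3 = s (x1 - x3) - y1 mod 47 = 26 * (3 - 32) - 9 = 36

P + Q = (32, 36)


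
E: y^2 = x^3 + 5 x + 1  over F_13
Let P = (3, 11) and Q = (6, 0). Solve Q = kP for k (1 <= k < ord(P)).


Enumerate multiples of P until we hit Q = (6, 0):
  1P = (3, 11)
  2P = (6, 0)
Match found at i = 2.

k = 2


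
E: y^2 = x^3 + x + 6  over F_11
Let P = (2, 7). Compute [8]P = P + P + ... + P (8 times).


k = 8 = 1000_2 (binary, LSB first: 0001)
Double-and-add from P = (2, 7):
  bit 0 = 0: acc unchanged = O
  bit 1 = 0: acc unchanged = O
  bit 2 = 0: acc unchanged = O
  bit 3 = 1: acc = O + (3, 5) = (3, 5)

8P = (3, 5)


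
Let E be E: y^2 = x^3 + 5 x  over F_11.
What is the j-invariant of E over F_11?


Delta = -16(4 a^3 + 27 b^2) mod 11 = 8
-1728 * (4 a)^3 = -1728 * (4*5)^3 mod 11 = 8
j = 8 * 8^(-1) mod 11 = 1

j = 1 (mod 11)


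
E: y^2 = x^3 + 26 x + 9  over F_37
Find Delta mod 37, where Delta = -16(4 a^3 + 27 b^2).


4 a^3 + 27 b^2 = 4*26^3 + 27*9^2 = 70304 + 2187 = 72491
Delta = -16 * (72491) = -1159856
Delta mod 37 = 20

Delta = 20 (mod 37)


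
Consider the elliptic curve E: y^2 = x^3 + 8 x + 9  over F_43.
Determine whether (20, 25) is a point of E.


Check whether y^2 = x^3 + 8 x + 9 (mod 43) for (x, y) = (20, 25).
LHS: y^2 = 25^2 mod 43 = 23
RHS: x^3 + 8 x + 9 = 20^3 + 8*20 + 9 mod 43 = 42
LHS != RHS

No, not on the curve


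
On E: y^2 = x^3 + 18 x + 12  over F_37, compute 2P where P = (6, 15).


Doubling: s = (3 x1^2 + a) / (2 y1)
s = (3*6^2 + 18) / (2*15) mod 37 = 19
x3 = s^2 - 2 x1 mod 37 = 19^2 - 2*6 = 16
y3 = s (x1 - x3) - y1 mod 37 = 19 * (6 - 16) - 15 = 17

2P = (16, 17)


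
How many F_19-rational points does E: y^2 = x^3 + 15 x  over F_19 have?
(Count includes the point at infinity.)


For each x in F_19, count y with y^2 = x^3 + 15 x + 0 mod 19:
  x = 0: RHS = 0, y in [0]  -> 1 point(s)
  x = 1: RHS = 16, y in [4, 15]  -> 2 point(s)
  x = 2: RHS = 0, y in [0]  -> 1 point(s)
  x = 7: RHS = 11, y in [7, 12]  -> 2 point(s)
  x = 8: RHS = 5, y in [9, 10]  -> 2 point(s)
  x = 9: RHS = 9, y in [3, 16]  -> 2 point(s)
  x = 13: RHS = 17, y in [6, 13]  -> 2 point(s)
  x = 14: RHS = 9, y in [3, 16]  -> 2 point(s)
  x = 15: RHS = 9, y in [3, 16]  -> 2 point(s)
  x = 16: RHS = 4, y in [2, 17]  -> 2 point(s)
  x = 17: RHS = 0, y in [0]  -> 1 point(s)
Affine points: 19. Add the point at infinity: total = 20.

#E(F_19) = 20


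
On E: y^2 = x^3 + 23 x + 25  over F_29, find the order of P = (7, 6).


Compute successive multiples of P until we hit O:
  1P = (7, 6)
  2P = (28, 1)
  3P = (3, 11)
  4P = (26, 25)
  5P = (26, 4)
  6P = (3, 18)
  7P = (28, 28)
  8P = (7, 23)
  ... (continuing to 9P)
  9P = O

ord(P) = 9


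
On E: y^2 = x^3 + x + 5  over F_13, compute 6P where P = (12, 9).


k = 6 = 110_2 (binary, LSB first: 011)
Double-and-add from P = (12, 9):
  bit 0 = 0: acc unchanged = O
  bit 1 = 1: acc = O + (12, 4) = (12, 4)
  bit 2 = 1: acc = (12, 4) + (12, 9) = O

6P = O


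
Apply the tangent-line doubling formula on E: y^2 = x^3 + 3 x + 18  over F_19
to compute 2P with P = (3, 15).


Doubling: s = (3 x1^2 + a) / (2 y1)
s = (3*3^2 + 3) / (2*15) mod 19 = 1
x3 = s^2 - 2 x1 mod 19 = 1^2 - 2*3 = 14
y3 = s (x1 - x3) - y1 mod 19 = 1 * (3 - 14) - 15 = 12

2P = (14, 12)


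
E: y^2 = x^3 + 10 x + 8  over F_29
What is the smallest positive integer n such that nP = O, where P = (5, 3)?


Compute successive multiples of P until we hit O:
  1P = (5, 3)
  2P = (3, 6)
  3P = (16, 28)
  4P = (17, 4)
  5P = (6, 9)
  6P = (25, 22)
  7P = (21, 5)
  8P = (8, 22)
  ... (continuing to 20P)
  20P = O

ord(P) = 20


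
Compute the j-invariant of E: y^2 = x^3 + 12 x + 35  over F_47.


Delta = -16(4 a^3 + 27 b^2) mod 47 = 19
-1728 * (4 a)^3 = -1728 * (4*12)^3 mod 47 = 11
j = 11 * 19^(-1) mod 47 = 8

j = 8 (mod 47)


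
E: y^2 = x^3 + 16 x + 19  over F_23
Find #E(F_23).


For each x in F_23, count y with y^2 = x^3 + 16 x + 19 mod 23:
  x = 1: RHS = 13, y in [6, 17]  -> 2 point(s)
  x = 2: RHS = 13, y in [6, 17]  -> 2 point(s)
  x = 3: RHS = 2, y in [5, 18]  -> 2 point(s)
  x = 4: RHS = 9, y in [3, 20]  -> 2 point(s)
  x = 6: RHS = 9, y in [3, 20]  -> 2 point(s)
  x = 9: RHS = 18, y in [8, 15]  -> 2 point(s)
  x = 10: RHS = 6, y in [11, 12]  -> 2 point(s)
  x = 11: RHS = 8, y in [10, 13]  -> 2 point(s)
  x = 13: RHS = 9, y in [3, 20]  -> 2 point(s)
  x = 15: RHS = 0, y in [0]  -> 1 point(s)
  x = 16: RHS = 1, y in [1, 22]  -> 2 point(s)
  x = 17: RHS = 6, y in [11, 12]  -> 2 point(s)
  x = 19: RHS = 6, y in [11, 12]  -> 2 point(s)
  x = 20: RHS = 13, y in [6, 17]  -> 2 point(s)
  x = 21: RHS = 2, y in [5, 18]  -> 2 point(s)
  x = 22: RHS = 2, y in [5, 18]  -> 2 point(s)
Affine points: 31. Add the point at infinity: total = 32.

#E(F_23) = 32


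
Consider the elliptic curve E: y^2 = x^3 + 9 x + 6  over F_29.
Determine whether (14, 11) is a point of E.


Check whether y^2 = x^3 + 9 x + 6 (mod 29) for (x, y) = (14, 11).
LHS: y^2 = 11^2 mod 29 = 5
RHS: x^3 + 9 x + 6 = 14^3 + 9*14 + 6 mod 29 = 5
LHS = RHS

Yes, on the curve


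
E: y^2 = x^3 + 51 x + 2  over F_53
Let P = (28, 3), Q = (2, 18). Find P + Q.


P != Q, so use the chord formula.
s = (y2 - y1) / (x2 - x1) = (15) / (27) mod 53 = 30
x3 = s^2 - x1 - x2 mod 53 = 30^2 - 28 - 2 = 22
y3 = s (x1 - x3) - y1 mod 53 = 30 * (28 - 22) - 3 = 18

P + Q = (22, 18)


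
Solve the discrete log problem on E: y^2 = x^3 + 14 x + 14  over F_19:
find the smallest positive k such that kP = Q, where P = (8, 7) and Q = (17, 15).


Enumerate multiples of P until we hit Q = (17, 15):
  1P = (8, 7)
  2P = (14, 16)
  3P = (4, 18)
  4P = (11, 6)
  5P = (17, 15)
Match found at i = 5.

k = 5


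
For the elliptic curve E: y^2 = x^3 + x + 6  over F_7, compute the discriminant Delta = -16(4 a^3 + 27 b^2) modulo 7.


4 a^3 + 27 b^2 = 4*1^3 + 27*6^2 = 4 + 972 = 976
Delta = -16 * (976) = -15616
Delta mod 7 = 1

Delta = 1 (mod 7)


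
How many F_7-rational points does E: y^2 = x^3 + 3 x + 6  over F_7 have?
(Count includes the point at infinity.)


For each x in F_7, count y with y^2 = x^3 + 3 x + 6 mod 7:
  x = 3: RHS = 0, y in [0]  -> 1 point(s)
  x = 6: RHS = 2, y in [3, 4]  -> 2 point(s)
Affine points: 3. Add the point at infinity: total = 4.

#E(F_7) = 4


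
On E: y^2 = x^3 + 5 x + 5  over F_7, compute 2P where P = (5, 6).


k = 2 = 10_2 (binary, LSB first: 01)
Double-and-add from P = (5, 6):
  bit 0 = 0: acc unchanged = O
  bit 1 = 1: acc = O + (1, 2) = (1, 2)

2P = (1, 2)


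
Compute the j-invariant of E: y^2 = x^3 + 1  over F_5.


Delta = -16(4 a^3 + 27 b^2) mod 5 = 3
-1728 * (4 a)^3 = -1728 * (4*0)^3 mod 5 = 0
j = 0 * 3^(-1) mod 5 = 0

j = 0 (mod 5)


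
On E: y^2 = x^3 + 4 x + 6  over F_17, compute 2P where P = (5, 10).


Doubling: s = (3 x1^2 + a) / (2 y1)
s = (3*5^2 + 4) / (2*10) mod 17 = 15
x3 = s^2 - 2 x1 mod 17 = 15^2 - 2*5 = 11
y3 = s (x1 - x3) - y1 mod 17 = 15 * (5 - 11) - 10 = 2

2P = (11, 2)


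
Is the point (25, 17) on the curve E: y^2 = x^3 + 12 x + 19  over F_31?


Check whether y^2 = x^3 + 12 x + 19 (mod 31) for (x, y) = (25, 17).
LHS: y^2 = 17^2 mod 31 = 10
RHS: x^3 + 12 x + 19 = 25^3 + 12*25 + 19 mod 31 = 10
LHS = RHS

Yes, on the curve


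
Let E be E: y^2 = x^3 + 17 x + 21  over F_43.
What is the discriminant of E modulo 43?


4 a^3 + 27 b^2 = 4*17^3 + 27*21^2 = 19652 + 11907 = 31559
Delta = -16 * (31559) = -504944
Delta mod 43 = 5

Delta = 5 (mod 43)


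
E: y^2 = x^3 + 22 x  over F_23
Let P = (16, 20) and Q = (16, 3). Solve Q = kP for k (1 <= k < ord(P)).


Enumerate multiples of P until we hit Q = (16, 3):
  1P = (16, 20)
  2P = (3, 1)
  3P = (6, 7)
  4P = (2, 12)
  5P = (18, 15)
  6P = (1, 0)
  7P = (18, 8)
  8P = (2, 11)
  9P = (6, 16)
  10P = (3, 22)
  11P = (16, 3)
Match found at i = 11.

k = 11


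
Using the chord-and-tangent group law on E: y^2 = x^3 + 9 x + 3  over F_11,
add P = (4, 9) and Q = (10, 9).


P != Q, so use the chord formula.
s = (y2 - y1) / (x2 - x1) = (0) / (6) mod 11 = 0
x3 = s^2 - x1 - x2 mod 11 = 0^2 - 4 - 10 = 8
y3 = s (x1 - x3) - y1 mod 11 = 0 * (4 - 8) - 9 = 2

P + Q = (8, 2)


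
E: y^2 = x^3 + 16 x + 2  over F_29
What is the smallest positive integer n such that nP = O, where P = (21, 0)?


Compute successive multiples of P until we hit O:
  1P = (21, 0)
  2P = O

ord(P) = 2


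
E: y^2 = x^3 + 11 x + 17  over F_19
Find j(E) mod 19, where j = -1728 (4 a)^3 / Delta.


Delta = -16(4 a^3 + 27 b^2) mod 19 = 13
-1728 * (4 a)^3 = -1728 * (4*11)^3 mod 19 = 7
j = 7 * 13^(-1) mod 19 = 2

j = 2 (mod 19)


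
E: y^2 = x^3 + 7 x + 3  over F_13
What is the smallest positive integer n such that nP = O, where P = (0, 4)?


Compute successive multiples of P until we hit O:
  1P = (0, 4)
  2P = (3, 8)
  3P = (6, 1)
  4P = (4, 11)
  5P = (8, 8)
  6P = (2, 8)
  7P = (2, 5)
  8P = (8, 5)
  ... (continuing to 13P)
  13P = O

ord(P) = 13


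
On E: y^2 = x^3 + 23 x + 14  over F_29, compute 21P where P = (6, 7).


k = 21 = 10101_2 (binary, LSB first: 10101)
Double-and-add from P = (6, 7):
  bit 0 = 1: acc = O + (6, 7) = (6, 7)
  bit 1 = 0: acc unchanged = (6, 7)
  bit 2 = 1: acc = (6, 7) + (26, 11) = (4, 5)
  bit 3 = 0: acc unchanged = (4, 5)
  bit 4 = 1: acc = (4, 5) + (3, 20) = (15, 15)

21P = (15, 15)


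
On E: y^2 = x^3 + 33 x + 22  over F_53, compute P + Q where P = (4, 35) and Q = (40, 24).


P != Q, so use the chord formula.
s = (y2 - y1) / (x2 - x1) = (42) / (36) mod 53 = 10
x3 = s^2 - x1 - x2 mod 53 = 10^2 - 4 - 40 = 3
y3 = s (x1 - x3) - y1 mod 53 = 10 * (4 - 3) - 35 = 28

P + Q = (3, 28)


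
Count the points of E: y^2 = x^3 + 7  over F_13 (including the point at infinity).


For each x in F_13, count y with y^2 = x^3 + 0 x + 7 mod 13:
  x = 7: RHS = 12, y in [5, 8]  -> 2 point(s)
  x = 8: RHS = 12, y in [5, 8]  -> 2 point(s)
  x = 11: RHS = 12, y in [5, 8]  -> 2 point(s)
Affine points: 6. Add the point at infinity: total = 7.

#E(F_13) = 7


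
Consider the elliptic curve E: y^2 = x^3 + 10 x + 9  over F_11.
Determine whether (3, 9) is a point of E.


Check whether y^2 = x^3 + 10 x + 9 (mod 11) for (x, y) = (3, 9).
LHS: y^2 = 9^2 mod 11 = 4
RHS: x^3 + 10 x + 9 = 3^3 + 10*3 + 9 mod 11 = 0
LHS != RHS

No, not on the curve


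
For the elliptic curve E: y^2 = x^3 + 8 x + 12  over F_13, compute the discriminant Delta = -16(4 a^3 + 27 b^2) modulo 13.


4 a^3 + 27 b^2 = 4*8^3 + 27*12^2 = 2048 + 3888 = 5936
Delta = -16 * (5936) = -94976
Delta mod 13 = 2

Delta = 2 (mod 13)


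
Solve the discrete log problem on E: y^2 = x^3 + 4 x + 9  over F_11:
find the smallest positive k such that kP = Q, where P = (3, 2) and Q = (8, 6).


Enumerate multiples of P until we hit Q = (8, 6):
  1P = (3, 2)
  2P = (8, 6)
Match found at i = 2.

k = 2


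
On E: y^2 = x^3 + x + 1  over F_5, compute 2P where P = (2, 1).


Doubling: s = (3 x1^2 + a) / (2 y1)
s = (3*2^2 + 1) / (2*1) mod 5 = 4
x3 = s^2 - 2 x1 mod 5 = 4^2 - 2*2 = 2
y3 = s (x1 - x3) - y1 mod 5 = 4 * (2 - 2) - 1 = 4

2P = (2, 4)


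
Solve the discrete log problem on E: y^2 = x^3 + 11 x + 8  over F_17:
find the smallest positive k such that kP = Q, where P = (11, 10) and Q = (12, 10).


Enumerate multiples of P until we hit Q = (12, 10):
  1P = (11, 10)
  2P = (12, 7)
  3P = (3, 0)
  4P = (12, 10)
Match found at i = 4.

k = 4


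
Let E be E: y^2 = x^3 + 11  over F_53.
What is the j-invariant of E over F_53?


Delta = -16(4 a^3 + 27 b^2) mod 53 = 39
-1728 * (4 a)^3 = -1728 * (4*0)^3 mod 53 = 0
j = 0 * 39^(-1) mod 53 = 0

j = 0 (mod 53)


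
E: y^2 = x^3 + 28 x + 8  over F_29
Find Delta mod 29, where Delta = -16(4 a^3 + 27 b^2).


4 a^3 + 27 b^2 = 4*28^3 + 27*8^2 = 87808 + 1728 = 89536
Delta = -16 * (89536) = -1432576
Delta mod 29 = 24

Delta = 24 (mod 29)


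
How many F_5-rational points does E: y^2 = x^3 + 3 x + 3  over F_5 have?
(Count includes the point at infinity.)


For each x in F_5, count y with y^2 = x^3 + 3 x + 3 mod 5:
  x = 3: RHS = 4, y in [2, 3]  -> 2 point(s)
  x = 4: RHS = 4, y in [2, 3]  -> 2 point(s)
Affine points: 4. Add the point at infinity: total = 5.

#E(F_5) = 5


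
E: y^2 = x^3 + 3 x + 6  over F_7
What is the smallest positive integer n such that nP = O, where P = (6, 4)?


Compute successive multiples of P until we hit O:
  1P = (6, 4)
  2P = (3, 0)
  3P = (6, 3)
  4P = O

ord(P) = 4


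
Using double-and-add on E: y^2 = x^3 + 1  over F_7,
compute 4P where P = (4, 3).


k = 4 = 100_2 (binary, LSB first: 001)
Double-and-add from P = (4, 3):
  bit 0 = 0: acc unchanged = O
  bit 1 = 0: acc unchanged = O
  bit 2 = 1: acc = O + (0, 6) = (0, 6)

4P = (0, 6)


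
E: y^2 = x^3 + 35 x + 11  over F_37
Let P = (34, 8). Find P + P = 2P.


Doubling: s = (3 x1^2 + a) / (2 y1)
s = (3*34^2 + 35) / (2*8) mod 37 = 27
x3 = s^2 - 2 x1 mod 37 = 27^2 - 2*34 = 32
y3 = s (x1 - x3) - y1 mod 37 = 27 * (34 - 32) - 8 = 9

2P = (32, 9)


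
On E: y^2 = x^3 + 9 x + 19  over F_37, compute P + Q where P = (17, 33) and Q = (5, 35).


P != Q, so use the chord formula.
s = (y2 - y1) / (x2 - x1) = (2) / (25) mod 37 = 6
x3 = s^2 - x1 - x2 mod 37 = 6^2 - 17 - 5 = 14
y3 = s (x1 - x3) - y1 mod 37 = 6 * (17 - 14) - 33 = 22

P + Q = (14, 22)


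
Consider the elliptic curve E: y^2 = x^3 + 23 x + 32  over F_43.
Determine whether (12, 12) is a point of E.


Check whether y^2 = x^3 + 23 x + 32 (mod 43) for (x, y) = (12, 12).
LHS: y^2 = 12^2 mod 43 = 15
RHS: x^3 + 23 x + 32 = 12^3 + 23*12 + 32 mod 43 = 15
LHS = RHS

Yes, on the curve


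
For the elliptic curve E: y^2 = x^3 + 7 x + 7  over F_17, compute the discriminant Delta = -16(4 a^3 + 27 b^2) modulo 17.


4 a^3 + 27 b^2 = 4*7^3 + 27*7^2 = 1372 + 1323 = 2695
Delta = -16 * (2695) = -43120
Delta mod 17 = 9

Delta = 9 (mod 17)


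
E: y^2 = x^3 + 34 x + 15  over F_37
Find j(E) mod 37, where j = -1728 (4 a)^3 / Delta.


Delta = -16(4 a^3 + 27 b^2) mod 37 = 25
-1728 * (4 a)^3 = -1728 * (4*34)^3 mod 37 = 10
j = 10 * 25^(-1) mod 37 = 30

j = 30 (mod 37)


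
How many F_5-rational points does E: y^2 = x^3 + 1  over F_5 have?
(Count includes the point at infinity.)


For each x in F_5, count y with y^2 = x^3 + 0 x + 1 mod 5:
  x = 0: RHS = 1, y in [1, 4]  -> 2 point(s)
  x = 2: RHS = 4, y in [2, 3]  -> 2 point(s)
  x = 4: RHS = 0, y in [0]  -> 1 point(s)
Affine points: 5. Add the point at infinity: total = 6.

#E(F_5) = 6


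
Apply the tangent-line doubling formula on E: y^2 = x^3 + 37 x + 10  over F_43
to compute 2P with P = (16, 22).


Doubling: s = (3 x1^2 + a) / (2 y1)
s = (3*16^2 + 37) / (2*22) mod 43 = 31
x3 = s^2 - 2 x1 mod 43 = 31^2 - 2*16 = 26
y3 = s (x1 - x3) - y1 mod 43 = 31 * (16 - 26) - 22 = 12

2P = (26, 12)


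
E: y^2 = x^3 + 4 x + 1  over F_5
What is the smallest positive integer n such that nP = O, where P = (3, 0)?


Compute successive multiples of P until we hit O:
  1P = (3, 0)
  2P = O

ord(P) = 2


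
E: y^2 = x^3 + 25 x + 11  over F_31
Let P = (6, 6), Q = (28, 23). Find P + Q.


P != Q, so use the chord formula.
s = (y2 - y1) / (x2 - x1) = (17) / (22) mod 31 = 5
x3 = s^2 - x1 - x2 mod 31 = 5^2 - 6 - 28 = 22
y3 = s (x1 - x3) - y1 mod 31 = 5 * (6 - 22) - 6 = 7

P + Q = (22, 7)


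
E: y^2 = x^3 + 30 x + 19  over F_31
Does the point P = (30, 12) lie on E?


Check whether y^2 = x^3 + 30 x + 19 (mod 31) for (x, y) = (30, 12).
LHS: y^2 = 12^2 mod 31 = 20
RHS: x^3 + 30 x + 19 = 30^3 + 30*30 + 19 mod 31 = 19
LHS != RHS

No, not on the curve


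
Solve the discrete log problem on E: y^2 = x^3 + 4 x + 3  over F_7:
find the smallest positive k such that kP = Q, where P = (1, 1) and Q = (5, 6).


Enumerate multiples of P until we hit Q = (5, 6):
  1P = (1, 1)
  2P = (5, 6)
Match found at i = 2.

k = 2


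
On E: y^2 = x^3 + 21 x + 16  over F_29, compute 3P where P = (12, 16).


k = 3 = 11_2 (binary, LSB first: 11)
Double-and-add from P = (12, 16):
  bit 0 = 1: acc = O + (12, 16) = (12, 16)
  bit 1 = 1: acc = (12, 16) + (12, 13) = O

3P = O


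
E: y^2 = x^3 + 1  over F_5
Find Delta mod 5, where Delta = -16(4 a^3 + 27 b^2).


4 a^3 + 27 b^2 = 4*0^3 + 27*1^2 = 0 + 27 = 27
Delta = -16 * (27) = -432
Delta mod 5 = 3

Delta = 3 (mod 5)


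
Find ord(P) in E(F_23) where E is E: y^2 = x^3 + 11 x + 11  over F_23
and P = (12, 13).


Compute successive multiples of P until we hit O:
  1P = (12, 13)
  2P = (3, 5)
  3P = (21, 2)
  4P = (2, 8)
  5P = (15, 20)
  6P = (4, 21)
  7P = (8, 6)
  8P = (19, 15)
  ... (continuing to 18P)
  18P = O

ord(P) = 18


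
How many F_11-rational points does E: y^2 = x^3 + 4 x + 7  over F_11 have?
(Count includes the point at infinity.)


For each x in F_11, count y with y^2 = x^3 + 4 x + 7 mod 11:
  x = 1: RHS = 1, y in [1, 10]  -> 2 point(s)
  x = 2: RHS = 1, y in [1, 10]  -> 2 point(s)
  x = 5: RHS = 9, y in [3, 8]  -> 2 point(s)
  x = 6: RHS = 5, y in [4, 7]  -> 2 point(s)
  x = 7: RHS = 4, y in [2, 9]  -> 2 point(s)
  x = 8: RHS = 1, y in [1, 10]  -> 2 point(s)
Affine points: 12. Add the point at infinity: total = 13.

#E(F_11) = 13


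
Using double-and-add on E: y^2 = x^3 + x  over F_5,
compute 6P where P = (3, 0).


k = 6 = 110_2 (binary, LSB first: 011)
Double-and-add from P = (3, 0):
  bit 0 = 0: acc unchanged = O
  bit 1 = 1: acc = O + O = O
  bit 2 = 1: acc = O + O = O

6P = O


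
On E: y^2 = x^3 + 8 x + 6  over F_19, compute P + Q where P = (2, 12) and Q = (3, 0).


P != Q, so use the chord formula.
s = (y2 - y1) / (x2 - x1) = (7) / (1) mod 19 = 7
x3 = s^2 - x1 - x2 mod 19 = 7^2 - 2 - 3 = 6
y3 = s (x1 - x3) - y1 mod 19 = 7 * (2 - 6) - 12 = 17

P + Q = (6, 17)


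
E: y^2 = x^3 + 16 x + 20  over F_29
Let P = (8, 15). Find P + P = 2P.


Doubling: s = (3 x1^2 + a) / (2 y1)
s = (3*8^2 + 16) / (2*15) mod 29 = 5
x3 = s^2 - 2 x1 mod 29 = 5^2 - 2*8 = 9
y3 = s (x1 - x3) - y1 mod 29 = 5 * (8 - 9) - 15 = 9

2P = (9, 9)


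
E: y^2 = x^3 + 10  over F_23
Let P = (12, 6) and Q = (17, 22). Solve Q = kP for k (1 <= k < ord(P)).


Enumerate multiples of P until we hit Q = (17, 22):
  1P = (12, 6)
  2P = (7, 13)
  3P = (17, 1)
  4P = (18, 0)
  5P = (17, 22)
Match found at i = 5.

k = 5


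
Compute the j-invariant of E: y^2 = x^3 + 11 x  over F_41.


Delta = -16(4 a^3 + 27 b^2) mod 41 = 14
-1728 * (4 a)^3 = -1728 * (4*11)^3 mod 41 = 2
j = 2 * 14^(-1) mod 41 = 6

j = 6 (mod 41)


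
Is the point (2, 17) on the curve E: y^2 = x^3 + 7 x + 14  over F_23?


Check whether y^2 = x^3 + 7 x + 14 (mod 23) for (x, y) = (2, 17).
LHS: y^2 = 17^2 mod 23 = 13
RHS: x^3 + 7 x + 14 = 2^3 + 7*2 + 14 mod 23 = 13
LHS = RHS

Yes, on the curve


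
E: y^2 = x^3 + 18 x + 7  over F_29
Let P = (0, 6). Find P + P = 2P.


Doubling: s = (3 x1^2 + a) / (2 y1)
s = (3*0^2 + 18) / (2*6) mod 29 = 16
x3 = s^2 - 2 x1 mod 29 = 16^2 - 2*0 = 24
y3 = s (x1 - x3) - y1 mod 29 = 16 * (0 - 24) - 6 = 16

2P = (24, 16)


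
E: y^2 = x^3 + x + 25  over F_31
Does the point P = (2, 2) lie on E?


Check whether y^2 = x^3 + 1 x + 25 (mod 31) for (x, y) = (2, 2).
LHS: y^2 = 2^2 mod 31 = 4
RHS: x^3 + 1 x + 25 = 2^3 + 1*2 + 25 mod 31 = 4
LHS = RHS

Yes, on the curve


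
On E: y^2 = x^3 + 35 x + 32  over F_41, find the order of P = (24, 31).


Compute successive multiples of P until we hit O:
  1P = (24, 31)
  2P = (34, 10)
  3P = (28, 2)
  4P = (39, 6)
  5P = (40, 23)
  6P = (8, 2)
  7P = (7, 28)
  8P = (35, 37)
  ... (continuing to 22P)
  22P = O

ord(P) = 22


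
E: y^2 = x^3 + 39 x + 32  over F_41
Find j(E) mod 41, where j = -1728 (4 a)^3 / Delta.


Delta = -16(4 a^3 + 27 b^2) mod 41 = 1
-1728 * (4 a)^3 = -1728 * (4*39)^3 mod 41 = 38
j = 38 * 1^(-1) mod 41 = 38

j = 38 (mod 41)


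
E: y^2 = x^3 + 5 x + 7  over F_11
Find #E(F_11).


For each x in F_11, count y with y^2 = x^3 + 5 x + 7 mod 11:
  x = 2: RHS = 3, y in [5, 6]  -> 2 point(s)
  x = 3: RHS = 5, y in [4, 7]  -> 2 point(s)
  x = 4: RHS = 3, y in [5, 6]  -> 2 point(s)
  x = 5: RHS = 3, y in [5, 6]  -> 2 point(s)
  x = 6: RHS = 0, y in [0]  -> 1 point(s)
  x = 7: RHS = 0, y in [0]  -> 1 point(s)
  x = 8: RHS = 9, y in [3, 8]  -> 2 point(s)
  x = 9: RHS = 0, y in [0]  -> 1 point(s)
  x = 10: RHS = 1, y in [1, 10]  -> 2 point(s)
Affine points: 15. Add the point at infinity: total = 16.

#E(F_11) = 16


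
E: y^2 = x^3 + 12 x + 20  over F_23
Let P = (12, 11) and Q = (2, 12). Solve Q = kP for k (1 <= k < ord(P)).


Enumerate multiples of P until we hit Q = (2, 12):
  1P = (12, 11)
  2P = (2, 11)
  3P = (9, 12)
  4P = (20, 7)
  5P = (20, 16)
  6P = (9, 11)
  7P = (2, 12)
Match found at i = 7.

k = 7


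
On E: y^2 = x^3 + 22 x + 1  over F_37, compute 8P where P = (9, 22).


k = 8 = 1000_2 (binary, LSB first: 0001)
Double-and-add from P = (9, 22):
  bit 0 = 0: acc unchanged = O
  bit 1 = 0: acc unchanged = O
  bit 2 = 0: acc unchanged = O
  bit 3 = 1: acc = O + (10, 0) = (10, 0)

8P = (10, 0)


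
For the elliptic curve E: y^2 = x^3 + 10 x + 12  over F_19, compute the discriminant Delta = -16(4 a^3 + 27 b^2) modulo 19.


4 a^3 + 27 b^2 = 4*10^3 + 27*12^2 = 4000 + 3888 = 7888
Delta = -16 * (7888) = -126208
Delta mod 19 = 9

Delta = 9 (mod 19)


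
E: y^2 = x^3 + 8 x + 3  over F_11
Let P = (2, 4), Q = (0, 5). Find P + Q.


P != Q, so use the chord formula.
s = (y2 - y1) / (x2 - x1) = (1) / (9) mod 11 = 5
x3 = s^2 - x1 - x2 mod 11 = 5^2 - 2 - 0 = 1
y3 = s (x1 - x3) - y1 mod 11 = 5 * (2 - 1) - 4 = 1

P + Q = (1, 1)


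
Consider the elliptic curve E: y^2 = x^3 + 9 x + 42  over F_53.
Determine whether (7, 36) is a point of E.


Check whether y^2 = x^3 + 9 x + 42 (mod 53) for (x, y) = (7, 36).
LHS: y^2 = 36^2 mod 53 = 24
RHS: x^3 + 9 x + 42 = 7^3 + 9*7 + 42 mod 53 = 24
LHS = RHS

Yes, on the curve


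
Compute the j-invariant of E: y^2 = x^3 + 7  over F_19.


Delta = -16(4 a^3 + 27 b^2) mod 19 = 17
-1728 * (4 a)^3 = -1728 * (4*0)^3 mod 19 = 0
j = 0 * 17^(-1) mod 19 = 0

j = 0 (mod 19)


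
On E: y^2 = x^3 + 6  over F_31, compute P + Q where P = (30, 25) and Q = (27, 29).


P != Q, so use the chord formula.
s = (y2 - y1) / (x2 - x1) = (4) / (28) mod 31 = 9
x3 = s^2 - x1 - x2 mod 31 = 9^2 - 30 - 27 = 24
y3 = s (x1 - x3) - y1 mod 31 = 9 * (30 - 24) - 25 = 29

P + Q = (24, 29)


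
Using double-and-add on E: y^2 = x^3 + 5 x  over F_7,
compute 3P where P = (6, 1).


k = 3 = 11_2 (binary, LSB first: 11)
Double-and-add from P = (6, 1):
  bit 0 = 1: acc = O + (6, 1) = (6, 1)
  bit 1 = 1: acc = (6, 1) + (4, 0) = (6, 6)

3P = (6, 6)


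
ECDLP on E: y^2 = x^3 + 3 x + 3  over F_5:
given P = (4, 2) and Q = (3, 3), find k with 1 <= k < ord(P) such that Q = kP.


Enumerate multiples of P until we hit Q = (3, 3):
  1P = (4, 2)
  2P = (3, 2)
  3P = (3, 3)
Match found at i = 3.

k = 3


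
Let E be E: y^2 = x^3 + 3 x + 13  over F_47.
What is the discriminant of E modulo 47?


4 a^3 + 27 b^2 = 4*3^3 + 27*13^2 = 108 + 4563 = 4671
Delta = -16 * (4671) = -74736
Delta mod 47 = 41

Delta = 41 (mod 47)


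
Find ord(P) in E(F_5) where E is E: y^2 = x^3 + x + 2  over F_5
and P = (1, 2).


Compute successive multiples of P until we hit O:
  1P = (1, 2)
  2P = (4, 0)
  3P = (1, 3)
  4P = O

ord(P) = 4


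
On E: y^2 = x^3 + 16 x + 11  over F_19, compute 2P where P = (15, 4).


Doubling: s = (3 x1^2 + a) / (2 y1)
s = (3*15^2 + 16) / (2*4) mod 19 = 8
x3 = s^2 - 2 x1 mod 19 = 8^2 - 2*15 = 15
y3 = s (x1 - x3) - y1 mod 19 = 8 * (15 - 15) - 4 = 15

2P = (15, 15)


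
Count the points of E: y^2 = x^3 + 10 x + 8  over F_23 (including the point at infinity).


For each x in F_23, count y with y^2 = x^3 + 10 x + 8 mod 23:
  x = 0: RHS = 8, y in [10, 13]  -> 2 point(s)
  x = 2: RHS = 13, y in [6, 17]  -> 2 point(s)
  x = 6: RHS = 8, y in [10, 13]  -> 2 point(s)
  x = 8: RHS = 2, y in [5, 18]  -> 2 point(s)
  x = 10: RHS = 4, y in [2, 21]  -> 2 point(s)
  x = 11: RHS = 0, y in [0]  -> 1 point(s)
  x = 12: RHS = 16, y in [4, 19]  -> 2 point(s)
  x = 13: RHS = 12, y in [9, 14]  -> 2 point(s)
  x = 16: RHS = 9, y in [3, 20]  -> 2 point(s)
  x = 17: RHS = 8, y in [10, 13]  -> 2 point(s)
  x = 21: RHS = 3, y in [7, 16]  -> 2 point(s)
Affine points: 21. Add the point at infinity: total = 22.

#E(F_23) = 22
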